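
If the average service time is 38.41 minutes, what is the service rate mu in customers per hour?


mu = 60 / avg_service_time = 60 / 38.41 = 1.56 per hour

1.56 per hour


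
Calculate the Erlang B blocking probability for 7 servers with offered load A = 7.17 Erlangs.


B(N,A) = (A^N/N!) / sum(A^k/k!, k=0..N) with N=7, A=7.17 = 0.2593

0.2593


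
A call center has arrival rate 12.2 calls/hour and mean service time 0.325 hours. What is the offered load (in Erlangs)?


Offered load a = lambda * E[S] = 12.2 * 0.325 = 3.97 Erlangs

3.97 Erlangs


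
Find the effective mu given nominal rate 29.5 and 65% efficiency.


Effective rate = mu * efficiency = 29.5 * 0.65 = 19.18 per hour

19.18 per hour


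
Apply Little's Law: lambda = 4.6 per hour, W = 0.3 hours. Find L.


L = lambda * W = 4.6 * 0.3 = 1.38

1.38


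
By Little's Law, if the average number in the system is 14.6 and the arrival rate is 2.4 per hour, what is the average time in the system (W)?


W = L / lambda = 14.6 / 2.4 = 6.0833 hours

6.0833 hours


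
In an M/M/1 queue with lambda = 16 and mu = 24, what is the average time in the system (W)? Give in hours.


W = 1/(mu - lambda) = 1/(24 - 16) = 0.125 hours

0.125 hours


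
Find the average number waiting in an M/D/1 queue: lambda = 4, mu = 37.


M/D/1: Lq = rho^2 / (2*(1-rho)) where rho = 4/37; Lq = 0.01

0.01


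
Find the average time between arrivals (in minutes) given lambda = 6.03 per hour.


Mean interarrival time = 60/lambda = 60/6.03 = 9.95 minutes

9.95 minutes


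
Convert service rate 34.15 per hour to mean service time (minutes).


Mean service time = 60/mu = 60/34.15 = 1.76 minutes

1.76 minutes


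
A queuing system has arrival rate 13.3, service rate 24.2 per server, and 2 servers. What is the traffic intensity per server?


rho = lambda / (c * mu) = 13.3 / (2 * 24.2) = 0.2748

0.2748


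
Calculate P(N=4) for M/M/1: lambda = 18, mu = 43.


rho = 18/43; P(n) = (1-rho)*rho^n = (1-18/43)*(18/43)^4 = 0.0179

0.0179


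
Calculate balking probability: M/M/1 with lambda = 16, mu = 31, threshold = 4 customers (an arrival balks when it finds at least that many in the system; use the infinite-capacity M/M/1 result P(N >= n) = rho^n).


P(N >= 4) = rho^4 = (16/31)^4 = 0.071

0.071


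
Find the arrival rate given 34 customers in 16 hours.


lambda = total arrivals / time = 34 / 16 = 2.13 per hour

2.13 per hour


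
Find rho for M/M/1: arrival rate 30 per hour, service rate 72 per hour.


rho = lambda/mu = 30/72 = 0.4167

0.4167


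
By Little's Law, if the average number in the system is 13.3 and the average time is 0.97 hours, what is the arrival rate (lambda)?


lambda = L / W = 13.3 / 0.97 = 13.71 per hour

13.71 per hour


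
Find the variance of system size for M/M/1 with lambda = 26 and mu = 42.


rho = 26/42; Var(N) = rho/(1-rho)^2 = 4.27

4.27


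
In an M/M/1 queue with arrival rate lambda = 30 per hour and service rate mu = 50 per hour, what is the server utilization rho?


rho = lambda/mu = 30/50 = 0.6

0.6


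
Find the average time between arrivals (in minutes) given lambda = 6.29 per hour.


Mean interarrival time = 60/lambda = 60/6.29 = 9.54 minutes

9.54 minutes


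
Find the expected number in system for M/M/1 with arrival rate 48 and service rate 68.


rho = 48/68; L = rho/(1-rho) = 2.4

2.4


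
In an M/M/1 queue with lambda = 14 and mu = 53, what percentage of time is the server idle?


Idle fraction = (1 - rho) * 100 = (1 - 14/53) * 100 = 73.6%

73.6%


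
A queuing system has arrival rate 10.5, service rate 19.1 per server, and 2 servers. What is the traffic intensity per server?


rho = lambda / (c * mu) = 10.5 / (2 * 19.1) = 0.2749

0.2749


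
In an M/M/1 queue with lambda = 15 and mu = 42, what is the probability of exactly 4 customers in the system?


rho = 15/42; P(n) = (1-rho)*rho^n = (1-15/42)*(15/42)^4 = 0.0105

0.0105


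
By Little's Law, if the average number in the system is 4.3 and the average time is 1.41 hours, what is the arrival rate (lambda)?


lambda = L / W = 4.3 / 1.41 = 3.05 per hour

3.05 per hour


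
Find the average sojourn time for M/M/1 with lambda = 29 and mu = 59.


W = 1/(mu - lambda) = 1/(59 - 29) = 0.0333 hours

0.0333 hours


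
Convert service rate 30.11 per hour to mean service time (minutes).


Mean service time = 60/mu = 60/30.11 = 1.99 minutes

1.99 minutes


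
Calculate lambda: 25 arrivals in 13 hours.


lambda = total arrivals / time = 25 / 13 = 1.92 per hour

1.92 per hour


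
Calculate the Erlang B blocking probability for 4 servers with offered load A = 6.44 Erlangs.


B(N,A) = (A^N/N!) / sum(A^k/k!, k=0..N) with N=4, A=6.44 = 0.4965

0.4965


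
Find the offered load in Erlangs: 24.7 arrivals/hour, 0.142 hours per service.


Offered load a = lambda * E[S] = 24.7 * 0.142 = 3.51 Erlangs

3.51 Erlangs


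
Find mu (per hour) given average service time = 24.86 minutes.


mu = 60 / avg_service_time = 60 / 24.86 = 2.41 per hour

2.41 per hour


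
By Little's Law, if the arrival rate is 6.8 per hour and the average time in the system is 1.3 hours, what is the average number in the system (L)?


L = lambda * W = 6.8 * 1.3 = 8.84

8.84


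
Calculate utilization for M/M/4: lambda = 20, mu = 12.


rho = lambda/(c*mu) = 20/(4*12) = 0.4167

0.4167


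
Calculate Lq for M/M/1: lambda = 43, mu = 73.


rho = 43/73; Lq = rho^2/(1-rho) = 0.84

0.84


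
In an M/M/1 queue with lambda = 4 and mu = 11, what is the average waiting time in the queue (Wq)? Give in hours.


rho = 4/11; Wq = rho/(mu - lambda) = 0.0519 hours

0.0519 hours


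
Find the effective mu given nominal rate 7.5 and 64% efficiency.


Effective rate = mu * efficiency = 7.5 * 0.64 = 4.8 per hour

4.8 per hour


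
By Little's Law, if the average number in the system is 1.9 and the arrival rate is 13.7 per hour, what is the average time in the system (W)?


W = L / lambda = 1.9 / 13.7 = 0.1387 hours

0.1387 hours


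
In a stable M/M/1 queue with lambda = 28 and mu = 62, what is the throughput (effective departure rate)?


For a stable queue (lambda < mu), throughput = lambda = 28 per hour

28 per hour


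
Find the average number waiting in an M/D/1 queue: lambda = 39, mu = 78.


M/D/1: Lq = rho^2 / (2*(1-rho)) where rho = 39/78; Lq = 0.25

0.25


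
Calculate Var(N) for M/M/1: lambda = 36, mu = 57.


rho = 36/57; Var(N) = rho/(1-rho)^2 = 4.65

4.65


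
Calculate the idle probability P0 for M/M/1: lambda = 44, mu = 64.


P0 = 1 - rho = 1 - 44/64 = 0.3125

0.3125


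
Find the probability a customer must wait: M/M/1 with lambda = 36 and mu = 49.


P(wait) = rho = lambda/mu = 36/49 = 0.7347

0.7347


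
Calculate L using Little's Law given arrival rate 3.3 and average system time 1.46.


L = lambda * W = 3.3 * 1.46 = 4.82

4.82


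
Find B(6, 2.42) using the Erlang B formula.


B(N,A) = (A^N/N!) / sum(A^k/k!, k=0..N) with N=6, A=2.42 = 0.0251

0.0251


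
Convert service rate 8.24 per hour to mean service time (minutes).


Mean service time = 60/mu = 60/8.24 = 7.28 minutes

7.28 minutes


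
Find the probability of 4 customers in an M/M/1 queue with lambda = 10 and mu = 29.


rho = 10/29; P(n) = (1-rho)*rho^n = (1-10/29)*(10/29)^4 = 0.0093

0.0093


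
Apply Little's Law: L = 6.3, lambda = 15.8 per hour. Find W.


W = L / lambda = 6.3 / 15.8 = 0.3987 hours

0.3987 hours


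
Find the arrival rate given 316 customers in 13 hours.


lambda = total arrivals / time = 316 / 13 = 24.31 per hour

24.31 per hour


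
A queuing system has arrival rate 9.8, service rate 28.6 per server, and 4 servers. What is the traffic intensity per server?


rho = lambda / (c * mu) = 9.8 / (4 * 28.6) = 0.0857

0.0857


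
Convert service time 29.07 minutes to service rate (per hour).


mu = 60 / avg_service_time = 60 / 29.07 = 2.06 per hour

2.06 per hour


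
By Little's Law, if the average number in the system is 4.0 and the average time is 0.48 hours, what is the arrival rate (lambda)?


lambda = L / W = 4.0 / 0.48 = 8.33 per hour

8.33 per hour


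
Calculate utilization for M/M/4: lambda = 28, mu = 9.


rho = lambda/(c*mu) = 28/(4*9) = 0.7778

0.7778


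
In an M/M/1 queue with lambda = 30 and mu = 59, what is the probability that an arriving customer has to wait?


P(wait) = rho = lambda/mu = 30/59 = 0.5085

0.5085


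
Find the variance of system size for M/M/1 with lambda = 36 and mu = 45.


rho = 36/45; Var(N) = rho/(1-rho)^2 = 20.0

20.0


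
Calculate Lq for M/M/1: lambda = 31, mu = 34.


rho = 31/34; Lq = rho^2/(1-rho) = 9.42

9.42


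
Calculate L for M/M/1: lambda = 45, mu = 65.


rho = 45/65; L = rho/(1-rho) = 2.25

2.25


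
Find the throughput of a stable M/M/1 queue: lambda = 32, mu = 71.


For a stable queue (lambda < mu), throughput = lambda = 32 per hour

32 per hour


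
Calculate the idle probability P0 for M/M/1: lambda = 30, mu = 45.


P0 = 1 - rho = 1 - 30/45 = 0.3333

0.3333


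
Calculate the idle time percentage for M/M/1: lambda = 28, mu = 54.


Idle fraction = (1 - rho) * 100 = (1 - 28/54) * 100 = 48.1%

48.1%


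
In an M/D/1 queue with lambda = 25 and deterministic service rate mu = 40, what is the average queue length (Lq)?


M/D/1: Lq = rho^2 / (2*(1-rho)) where rho = 25/40; Lq = 0.52

0.52


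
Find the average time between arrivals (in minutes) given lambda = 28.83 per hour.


Mean interarrival time = 60/lambda = 60/28.83 = 2.08 minutes

2.08 minutes


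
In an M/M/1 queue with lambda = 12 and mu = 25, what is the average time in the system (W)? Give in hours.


W = 1/(mu - lambda) = 1/(25 - 12) = 0.0769 hours

0.0769 hours


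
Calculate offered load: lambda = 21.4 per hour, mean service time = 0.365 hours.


Offered load a = lambda * E[S] = 21.4 * 0.365 = 7.81 Erlangs

7.81 Erlangs


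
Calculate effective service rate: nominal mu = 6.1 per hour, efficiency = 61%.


Effective rate = mu * efficiency = 6.1 * 0.61 = 3.72 per hour

3.72 per hour


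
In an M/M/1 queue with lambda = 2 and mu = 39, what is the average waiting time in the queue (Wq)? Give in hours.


rho = 2/39; Wq = rho/(mu - lambda) = 0.0014 hours

0.0014 hours


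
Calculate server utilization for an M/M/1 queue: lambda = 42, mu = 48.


rho = lambda/mu = 42/48 = 0.875

0.875


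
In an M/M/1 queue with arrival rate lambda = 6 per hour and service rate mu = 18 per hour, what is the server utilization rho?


rho = lambda/mu = 6/18 = 0.3333

0.3333


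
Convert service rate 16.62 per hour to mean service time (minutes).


Mean service time = 60/mu = 60/16.62 = 3.61 minutes

3.61 minutes


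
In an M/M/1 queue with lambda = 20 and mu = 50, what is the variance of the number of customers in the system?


rho = 20/50; Var(N) = rho/(1-rho)^2 = 1.11

1.11


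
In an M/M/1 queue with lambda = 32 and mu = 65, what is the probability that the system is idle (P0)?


P0 = 1 - rho = 1 - 32/65 = 0.5077

0.5077


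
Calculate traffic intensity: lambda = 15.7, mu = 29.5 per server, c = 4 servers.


rho = lambda / (c * mu) = 15.7 / (4 * 29.5) = 0.1331

0.1331


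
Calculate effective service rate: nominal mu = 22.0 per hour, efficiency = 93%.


Effective rate = mu * efficiency = 22.0 * 0.93 = 20.46 per hour

20.46 per hour


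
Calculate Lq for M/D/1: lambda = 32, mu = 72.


M/D/1: Lq = rho^2 / (2*(1-rho)) where rho = 32/72; Lq = 0.18

0.18


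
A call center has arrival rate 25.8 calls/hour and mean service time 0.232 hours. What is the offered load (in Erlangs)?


Offered load a = lambda * E[S] = 25.8 * 0.232 = 5.99 Erlangs

5.99 Erlangs


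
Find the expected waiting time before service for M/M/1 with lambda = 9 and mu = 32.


rho = 9/32; Wq = rho/(mu - lambda) = 0.0122 hours

0.0122 hours


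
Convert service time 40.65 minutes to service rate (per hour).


mu = 60 / avg_service_time = 60 / 40.65 = 1.48 per hour

1.48 per hour


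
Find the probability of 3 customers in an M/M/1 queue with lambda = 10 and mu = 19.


rho = 10/19; P(n) = (1-rho)*rho^n = (1-10/19)*(10/19)^3 = 0.0691

0.0691


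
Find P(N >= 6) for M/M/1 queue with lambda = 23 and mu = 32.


P(N >= 6) = rho^6 = (23/32)^6 = 0.1379

0.1379


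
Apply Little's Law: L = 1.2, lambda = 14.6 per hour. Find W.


W = L / lambda = 1.2 / 14.6 = 0.0822 hours

0.0822 hours


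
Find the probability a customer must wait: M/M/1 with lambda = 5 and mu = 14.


P(wait) = rho = lambda/mu = 5/14 = 0.3571

0.3571


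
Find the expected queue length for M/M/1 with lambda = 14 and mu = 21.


rho = 14/21; Lq = rho^2/(1-rho) = 1.33

1.33


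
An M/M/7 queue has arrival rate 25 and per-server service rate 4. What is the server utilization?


rho = lambda/(c*mu) = 25/(7*4) = 0.8929

0.8929


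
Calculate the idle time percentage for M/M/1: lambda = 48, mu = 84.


Idle fraction = (1 - rho) * 100 = (1 - 48/84) * 100 = 42.9%

42.9%


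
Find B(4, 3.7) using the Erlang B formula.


B(N,A) = (A^N/N!) / sum(A^k/k!, k=0..N) with N=4, A=3.7 = 0.2809

0.2809


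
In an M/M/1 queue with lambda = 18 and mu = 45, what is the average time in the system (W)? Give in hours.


W = 1/(mu - lambda) = 1/(45 - 18) = 0.037 hours

0.037 hours


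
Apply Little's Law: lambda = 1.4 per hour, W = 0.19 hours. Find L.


L = lambda * W = 1.4 * 0.19 = 0.27

0.27


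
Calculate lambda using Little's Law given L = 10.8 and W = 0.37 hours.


lambda = L / W = 10.8 / 0.37 = 29.19 per hour

29.19 per hour


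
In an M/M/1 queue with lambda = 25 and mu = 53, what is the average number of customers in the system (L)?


rho = 25/53; L = rho/(1-rho) = 0.89

0.89


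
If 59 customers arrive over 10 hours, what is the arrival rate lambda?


lambda = total arrivals / time = 59 / 10 = 5.9 per hour

5.9 per hour


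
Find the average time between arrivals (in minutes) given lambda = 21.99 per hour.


Mean interarrival time = 60/lambda = 60/21.99 = 2.73 minutes

2.73 minutes


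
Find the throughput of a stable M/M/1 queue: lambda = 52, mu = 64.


For a stable queue (lambda < mu), throughput = lambda = 52 per hour

52 per hour


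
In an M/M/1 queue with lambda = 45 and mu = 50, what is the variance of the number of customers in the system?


rho = 45/50; Var(N) = rho/(1-rho)^2 = 90.0

90.0


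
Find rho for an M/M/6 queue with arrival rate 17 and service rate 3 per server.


rho = lambda/(c*mu) = 17/(6*3) = 0.9444

0.9444


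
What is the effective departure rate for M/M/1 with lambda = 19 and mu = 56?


For a stable queue (lambda < mu), throughput = lambda = 19 per hour

19 per hour


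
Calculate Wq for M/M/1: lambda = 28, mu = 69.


rho = 28/69; Wq = rho/(mu - lambda) = 0.0099 hours

0.0099 hours


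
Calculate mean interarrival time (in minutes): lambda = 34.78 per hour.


Mean interarrival time = 60/lambda = 60/34.78 = 1.73 minutes

1.73 minutes


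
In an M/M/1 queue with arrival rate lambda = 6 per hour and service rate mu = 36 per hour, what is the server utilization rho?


rho = lambda/mu = 6/36 = 0.1667

0.1667


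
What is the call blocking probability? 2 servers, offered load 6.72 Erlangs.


B(N,A) = (A^N/N!) / sum(A^k/k!, k=0..N) with N=2, A=6.72 = 0.7452

0.7452


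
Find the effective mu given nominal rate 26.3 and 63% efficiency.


Effective rate = mu * efficiency = 26.3 * 0.63 = 16.57 per hour

16.57 per hour


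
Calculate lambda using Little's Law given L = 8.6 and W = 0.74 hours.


lambda = L / W = 8.6 / 0.74 = 11.62 per hour

11.62 per hour


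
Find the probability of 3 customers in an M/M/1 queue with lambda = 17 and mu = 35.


rho = 17/35; P(n) = (1-rho)*rho^n = (1-17/35)*(17/35)^3 = 0.0589

0.0589


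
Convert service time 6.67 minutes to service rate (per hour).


mu = 60 / avg_service_time = 60 / 6.67 = 9.0 per hour

9.0 per hour


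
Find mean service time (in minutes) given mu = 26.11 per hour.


Mean service time = 60/mu = 60/26.11 = 2.3 minutes

2.3 minutes


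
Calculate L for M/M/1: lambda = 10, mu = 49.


rho = 10/49; L = rho/(1-rho) = 0.26

0.26


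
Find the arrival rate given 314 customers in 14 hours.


lambda = total arrivals / time = 314 / 14 = 22.43 per hour

22.43 per hour


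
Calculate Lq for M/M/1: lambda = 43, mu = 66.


rho = 43/66; Lq = rho^2/(1-rho) = 1.22

1.22


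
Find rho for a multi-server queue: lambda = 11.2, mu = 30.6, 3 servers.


rho = lambda / (c * mu) = 11.2 / (3 * 30.6) = 0.122

0.122


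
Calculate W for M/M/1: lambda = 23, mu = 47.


W = 1/(mu - lambda) = 1/(47 - 23) = 0.0417 hours

0.0417 hours


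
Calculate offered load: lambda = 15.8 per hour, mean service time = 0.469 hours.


Offered load a = lambda * E[S] = 15.8 * 0.469 = 7.41 Erlangs

7.41 Erlangs


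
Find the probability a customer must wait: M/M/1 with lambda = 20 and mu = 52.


P(wait) = rho = lambda/mu = 20/52 = 0.3846

0.3846


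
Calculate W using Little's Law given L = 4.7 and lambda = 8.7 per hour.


W = L / lambda = 4.7 / 8.7 = 0.5402 hours

0.5402 hours


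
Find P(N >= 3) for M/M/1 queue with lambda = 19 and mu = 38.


P(N >= 3) = rho^3 = (19/38)^3 = 0.125

0.125


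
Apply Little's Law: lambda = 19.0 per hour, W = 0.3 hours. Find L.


L = lambda * W = 19.0 * 0.3 = 5.7

5.7


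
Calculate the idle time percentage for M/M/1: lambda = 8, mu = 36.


Idle fraction = (1 - rho) * 100 = (1 - 8/36) * 100 = 77.8%

77.8%


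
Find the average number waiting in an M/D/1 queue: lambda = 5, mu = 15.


M/D/1: Lq = rho^2 / (2*(1-rho)) where rho = 5/15; Lq = 0.08

0.08


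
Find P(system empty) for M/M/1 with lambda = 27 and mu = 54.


P0 = 1 - rho = 1 - 27/54 = 0.5

0.5


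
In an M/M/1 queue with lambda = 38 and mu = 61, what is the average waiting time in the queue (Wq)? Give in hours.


rho = 38/61; Wq = rho/(mu - lambda) = 0.0271 hours

0.0271 hours


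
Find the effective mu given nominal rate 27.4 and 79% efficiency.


Effective rate = mu * efficiency = 27.4 * 0.79 = 21.65 per hour

21.65 per hour


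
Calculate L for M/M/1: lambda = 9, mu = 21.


rho = 9/21; L = rho/(1-rho) = 0.75

0.75


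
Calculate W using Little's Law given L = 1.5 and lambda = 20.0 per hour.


W = L / lambda = 1.5 / 20.0 = 0.075 hours

0.075 hours


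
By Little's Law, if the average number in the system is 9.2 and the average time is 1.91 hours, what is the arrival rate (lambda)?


lambda = L / W = 9.2 / 1.91 = 4.82 per hour

4.82 per hour


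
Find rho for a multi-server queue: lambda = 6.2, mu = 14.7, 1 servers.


rho = lambda / (c * mu) = 6.2 / (1 * 14.7) = 0.4218

0.4218


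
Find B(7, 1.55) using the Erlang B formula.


B(N,A) = (A^N/N!) / sum(A^k/k!, k=0..N) with N=7, A=1.55 = 0.0009

0.0009


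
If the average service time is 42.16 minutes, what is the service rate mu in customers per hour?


mu = 60 / avg_service_time = 60 / 42.16 = 1.42 per hour

1.42 per hour


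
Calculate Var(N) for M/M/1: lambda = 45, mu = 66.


rho = 45/66; Var(N) = rho/(1-rho)^2 = 6.73

6.73


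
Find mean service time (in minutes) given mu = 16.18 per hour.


Mean service time = 60/mu = 60/16.18 = 3.71 minutes

3.71 minutes


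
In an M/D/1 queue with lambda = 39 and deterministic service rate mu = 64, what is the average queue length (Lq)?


M/D/1: Lq = rho^2 / (2*(1-rho)) where rho = 39/64; Lq = 0.48

0.48


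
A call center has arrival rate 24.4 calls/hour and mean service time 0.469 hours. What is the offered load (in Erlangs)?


Offered load a = lambda * E[S] = 24.4 * 0.469 = 11.44 Erlangs

11.44 Erlangs


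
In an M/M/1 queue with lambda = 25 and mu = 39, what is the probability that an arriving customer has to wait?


P(wait) = rho = lambda/mu = 25/39 = 0.641

0.641


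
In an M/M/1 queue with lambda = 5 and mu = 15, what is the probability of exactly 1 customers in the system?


rho = 5/15; P(n) = (1-rho)*rho^n = (1-5/15)*(5/15)^1 = 0.2222

0.2222


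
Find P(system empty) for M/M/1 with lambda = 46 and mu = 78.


P0 = 1 - rho = 1 - 46/78 = 0.4103

0.4103


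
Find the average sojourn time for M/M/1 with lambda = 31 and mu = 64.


W = 1/(mu - lambda) = 1/(64 - 31) = 0.0303 hours

0.0303 hours


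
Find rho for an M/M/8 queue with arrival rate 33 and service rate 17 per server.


rho = lambda/(c*mu) = 33/(8*17) = 0.2426

0.2426


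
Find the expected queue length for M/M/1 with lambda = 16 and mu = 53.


rho = 16/53; Lq = rho^2/(1-rho) = 0.13

0.13


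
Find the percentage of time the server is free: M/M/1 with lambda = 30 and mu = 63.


Idle fraction = (1 - rho) * 100 = (1 - 30/63) * 100 = 52.4%

52.4%


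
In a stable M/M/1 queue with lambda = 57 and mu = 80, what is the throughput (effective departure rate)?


For a stable queue (lambda < mu), throughput = lambda = 57 per hour

57 per hour


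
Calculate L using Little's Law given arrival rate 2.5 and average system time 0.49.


L = lambda * W = 2.5 * 0.49 = 1.23

1.23


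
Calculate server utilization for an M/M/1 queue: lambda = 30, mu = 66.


rho = lambda/mu = 30/66 = 0.4545

0.4545


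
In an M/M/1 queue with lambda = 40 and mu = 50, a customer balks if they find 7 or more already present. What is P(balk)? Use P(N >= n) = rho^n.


P(N >= 7) = rho^7 = (40/50)^7 = 0.2097

0.2097


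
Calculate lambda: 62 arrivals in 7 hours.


lambda = total arrivals / time = 62 / 7 = 8.86 per hour

8.86 per hour


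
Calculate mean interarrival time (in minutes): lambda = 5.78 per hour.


Mean interarrival time = 60/lambda = 60/5.78 = 10.38 minutes

10.38 minutes


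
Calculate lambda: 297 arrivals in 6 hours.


lambda = total arrivals / time = 297 / 6 = 49.5 per hour

49.5 per hour


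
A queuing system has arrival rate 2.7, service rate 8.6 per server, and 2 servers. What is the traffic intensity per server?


rho = lambda / (c * mu) = 2.7 / (2 * 8.6) = 0.157

0.157


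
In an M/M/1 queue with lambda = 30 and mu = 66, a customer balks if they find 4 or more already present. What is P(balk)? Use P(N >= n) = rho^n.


P(N >= 4) = rho^4 = (30/66)^4 = 0.0427

0.0427


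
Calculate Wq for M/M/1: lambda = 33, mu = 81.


rho = 33/81; Wq = rho/(mu - lambda) = 0.0085 hours

0.0085 hours


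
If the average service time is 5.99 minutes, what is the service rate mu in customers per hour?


mu = 60 / avg_service_time = 60 / 5.99 = 10.02 per hour

10.02 per hour


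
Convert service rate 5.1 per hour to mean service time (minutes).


Mean service time = 60/mu = 60/5.1 = 11.76 minutes

11.76 minutes


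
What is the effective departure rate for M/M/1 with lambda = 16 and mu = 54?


For a stable queue (lambda < mu), throughput = lambda = 16 per hour

16 per hour


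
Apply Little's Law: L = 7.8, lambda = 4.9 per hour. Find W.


W = L / lambda = 7.8 / 4.9 = 1.5918 hours

1.5918 hours


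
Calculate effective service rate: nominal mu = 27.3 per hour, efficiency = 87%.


Effective rate = mu * efficiency = 27.3 * 0.87 = 23.75 per hour

23.75 per hour


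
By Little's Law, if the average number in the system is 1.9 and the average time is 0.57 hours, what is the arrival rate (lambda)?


lambda = L / W = 1.9 / 0.57 = 3.33 per hour

3.33 per hour


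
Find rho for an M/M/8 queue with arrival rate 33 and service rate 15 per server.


rho = lambda/(c*mu) = 33/(8*15) = 0.275

0.275


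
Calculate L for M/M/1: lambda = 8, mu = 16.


rho = 8/16; L = rho/(1-rho) = 1.0

1.0


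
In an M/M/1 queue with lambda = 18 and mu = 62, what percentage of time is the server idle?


Idle fraction = (1 - rho) * 100 = (1 - 18/62) * 100 = 71.0%

71.0%


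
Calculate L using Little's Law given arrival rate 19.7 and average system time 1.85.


L = lambda * W = 19.7 * 1.85 = 36.45

36.45


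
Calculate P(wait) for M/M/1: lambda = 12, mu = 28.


P(wait) = rho = lambda/mu = 12/28 = 0.4286

0.4286


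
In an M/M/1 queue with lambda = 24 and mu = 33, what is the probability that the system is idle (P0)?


P0 = 1 - rho = 1 - 24/33 = 0.2727

0.2727


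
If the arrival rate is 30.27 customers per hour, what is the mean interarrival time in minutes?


Mean interarrival time = 60/lambda = 60/30.27 = 1.98 minutes

1.98 minutes


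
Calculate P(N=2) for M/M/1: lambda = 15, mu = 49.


rho = 15/49; P(n) = (1-rho)*rho^n = (1-15/49)*(15/49)^2 = 0.065

0.065


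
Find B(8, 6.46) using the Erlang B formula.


B(N,A) = (A^N/N!) / sum(A^k/k!, k=0..N) with N=8, A=6.46 = 0.1478

0.1478


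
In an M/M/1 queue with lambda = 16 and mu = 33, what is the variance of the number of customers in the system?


rho = 16/33; Var(N) = rho/(1-rho)^2 = 1.83

1.83


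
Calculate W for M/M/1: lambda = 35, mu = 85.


W = 1/(mu - lambda) = 1/(85 - 35) = 0.02 hours

0.02 hours


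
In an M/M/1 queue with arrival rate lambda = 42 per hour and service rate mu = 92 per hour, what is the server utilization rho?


rho = lambda/mu = 42/92 = 0.4565

0.4565


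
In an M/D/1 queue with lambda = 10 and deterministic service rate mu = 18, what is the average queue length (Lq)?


M/D/1: Lq = rho^2 / (2*(1-rho)) where rho = 10/18; Lq = 0.35

0.35


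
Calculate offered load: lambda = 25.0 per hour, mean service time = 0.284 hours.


Offered load a = lambda * E[S] = 25.0 * 0.284 = 7.1 Erlangs

7.1 Erlangs


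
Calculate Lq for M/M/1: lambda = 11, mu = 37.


rho = 11/37; Lq = rho^2/(1-rho) = 0.13

0.13


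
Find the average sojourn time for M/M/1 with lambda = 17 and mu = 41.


W = 1/(mu - lambda) = 1/(41 - 17) = 0.0417 hours

0.0417 hours


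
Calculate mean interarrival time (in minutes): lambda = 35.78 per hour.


Mean interarrival time = 60/lambda = 60/35.78 = 1.68 minutes

1.68 minutes


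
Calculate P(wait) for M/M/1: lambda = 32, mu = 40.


P(wait) = rho = lambda/mu = 32/40 = 0.8

0.8


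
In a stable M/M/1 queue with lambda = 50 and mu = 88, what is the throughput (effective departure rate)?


For a stable queue (lambda < mu), throughput = lambda = 50 per hour

50 per hour


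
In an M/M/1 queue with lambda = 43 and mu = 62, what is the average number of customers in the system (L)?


rho = 43/62; L = rho/(1-rho) = 2.26

2.26


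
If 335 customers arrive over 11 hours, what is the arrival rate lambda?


lambda = total arrivals / time = 335 / 11 = 30.45 per hour

30.45 per hour


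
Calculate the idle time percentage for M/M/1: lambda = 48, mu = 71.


Idle fraction = (1 - rho) * 100 = (1 - 48/71) * 100 = 32.4%

32.4%


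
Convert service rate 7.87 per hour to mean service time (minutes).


Mean service time = 60/mu = 60/7.87 = 7.62 minutes

7.62 minutes


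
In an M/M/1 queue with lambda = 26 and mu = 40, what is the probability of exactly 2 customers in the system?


rho = 26/40; P(n) = (1-rho)*rho^n = (1-26/40)*(26/40)^2 = 0.1479

0.1479


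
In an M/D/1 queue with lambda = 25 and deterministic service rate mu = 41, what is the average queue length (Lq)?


M/D/1: Lq = rho^2 / (2*(1-rho)) where rho = 25/41; Lq = 0.48

0.48


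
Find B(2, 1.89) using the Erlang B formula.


B(N,A) = (A^N/N!) / sum(A^k/k!, k=0..N) with N=2, A=1.89 = 0.382

0.382


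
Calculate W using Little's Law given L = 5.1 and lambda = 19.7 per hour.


W = L / lambda = 5.1 / 19.7 = 0.2589 hours

0.2589 hours


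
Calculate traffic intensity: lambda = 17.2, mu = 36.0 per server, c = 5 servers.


rho = lambda / (c * mu) = 17.2 / (5 * 36.0) = 0.0956

0.0956


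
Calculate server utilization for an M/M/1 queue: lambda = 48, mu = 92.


rho = lambda/mu = 48/92 = 0.5217

0.5217


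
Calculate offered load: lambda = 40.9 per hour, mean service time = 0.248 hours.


Offered load a = lambda * E[S] = 40.9 * 0.248 = 10.14 Erlangs

10.14 Erlangs


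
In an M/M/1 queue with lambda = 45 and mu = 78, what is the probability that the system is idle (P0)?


P0 = 1 - rho = 1 - 45/78 = 0.4231

0.4231


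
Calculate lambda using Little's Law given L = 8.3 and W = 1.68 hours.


lambda = L / W = 8.3 / 1.68 = 4.94 per hour

4.94 per hour


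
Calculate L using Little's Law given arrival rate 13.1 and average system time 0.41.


L = lambda * W = 13.1 * 0.41 = 5.37

5.37


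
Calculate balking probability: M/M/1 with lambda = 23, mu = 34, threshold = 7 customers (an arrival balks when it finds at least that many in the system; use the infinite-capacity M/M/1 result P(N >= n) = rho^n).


P(N >= 7) = rho^7 = (23/34)^7 = 0.0648

0.0648


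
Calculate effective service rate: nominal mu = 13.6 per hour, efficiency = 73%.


Effective rate = mu * efficiency = 13.6 * 0.73 = 9.93 per hour

9.93 per hour


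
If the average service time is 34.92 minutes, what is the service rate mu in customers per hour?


mu = 60 / avg_service_time = 60 / 34.92 = 1.72 per hour

1.72 per hour


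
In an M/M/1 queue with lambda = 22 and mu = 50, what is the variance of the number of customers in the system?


rho = 22/50; Var(N) = rho/(1-rho)^2 = 1.4

1.4


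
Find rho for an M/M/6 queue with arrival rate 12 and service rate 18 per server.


rho = lambda/(c*mu) = 12/(6*18) = 0.1111

0.1111


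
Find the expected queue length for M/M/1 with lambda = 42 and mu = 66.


rho = 42/66; Lq = rho^2/(1-rho) = 1.11

1.11


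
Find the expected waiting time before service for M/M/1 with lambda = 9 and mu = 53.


rho = 9/53; Wq = rho/(mu - lambda) = 0.0039 hours

0.0039 hours


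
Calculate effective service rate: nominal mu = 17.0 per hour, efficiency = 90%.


Effective rate = mu * efficiency = 17.0 * 0.9 = 15.3 per hour

15.3 per hour


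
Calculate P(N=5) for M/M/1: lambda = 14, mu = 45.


rho = 14/45; P(n) = (1-rho)*rho^n = (1-14/45)*(14/45)^5 = 0.002

0.002


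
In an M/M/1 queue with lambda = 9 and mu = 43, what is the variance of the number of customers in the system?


rho = 9/43; Var(N) = rho/(1-rho)^2 = 0.33

0.33


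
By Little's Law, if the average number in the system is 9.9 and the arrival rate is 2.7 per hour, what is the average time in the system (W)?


W = L / lambda = 9.9 / 2.7 = 3.6667 hours

3.6667 hours


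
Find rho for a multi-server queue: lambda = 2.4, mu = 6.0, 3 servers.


rho = lambda / (c * mu) = 2.4 / (3 * 6.0) = 0.1333

0.1333


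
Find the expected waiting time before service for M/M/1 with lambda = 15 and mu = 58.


rho = 15/58; Wq = rho/(mu - lambda) = 0.006 hours

0.006 hours


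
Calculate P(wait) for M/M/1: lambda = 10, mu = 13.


P(wait) = rho = lambda/mu = 10/13 = 0.7692

0.7692


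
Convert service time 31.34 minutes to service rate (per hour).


mu = 60 / avg_service_time = 60 / 31.34 = 1.91 per hour

1.91 per hour


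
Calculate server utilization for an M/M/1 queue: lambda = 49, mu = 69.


rho = lambda/mu = 49/69 = 0.7101

0.7101


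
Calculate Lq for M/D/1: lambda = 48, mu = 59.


M/D/1: Lq = rho^2 / (2*(1-rho)) where rho = 48/59; Lq = 1.78

1.78


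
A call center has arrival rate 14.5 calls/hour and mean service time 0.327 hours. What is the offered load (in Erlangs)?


Offered load a = lambda * E[S] = 14.5 * 0.327 = 4.74 Erlangs

4.74 Erlangs


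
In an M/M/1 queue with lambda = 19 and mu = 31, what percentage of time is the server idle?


Idle fraction = (1 - rho) * 100 = (1 - 19/31) * 100 = 38.7%

38.7%


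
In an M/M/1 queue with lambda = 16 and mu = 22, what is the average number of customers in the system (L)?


rho = 16/22; L = rho/(1-rho) = 2.67

2.67


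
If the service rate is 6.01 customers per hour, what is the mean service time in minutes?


Mean service time = 60/mu = 60/6.01 = 9.98 minutes

9.98 minutes


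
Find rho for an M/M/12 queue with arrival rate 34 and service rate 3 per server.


rho = lambda/(c*mu) = 34/(12*3) = 0.9444

0.9444


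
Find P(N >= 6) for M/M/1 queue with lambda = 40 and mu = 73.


P(N >= 6) = rho^6 = (40/73)^6 = 0.0271

0.0271


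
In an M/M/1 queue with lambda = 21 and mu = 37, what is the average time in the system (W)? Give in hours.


W = 1/(mu - lambda) = 1/(37 - 21) = 0.0625 hours

0.0625 hours


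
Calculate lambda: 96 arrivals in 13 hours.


lambda = total arrivals / time = 96 / 13 = 7.38 per hour

7.38 per hour


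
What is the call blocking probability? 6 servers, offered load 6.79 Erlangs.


B(N,A) = (A^N/N!) / sum(A^k/k!, k=0..N) with N=6, A=6.79 = 0.318

0.318


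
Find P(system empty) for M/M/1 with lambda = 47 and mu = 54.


P0 = 1 - rho = 1 - 47/54 = 0.1296

0.1296


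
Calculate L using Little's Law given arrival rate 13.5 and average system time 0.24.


L = lambda * W = 13.5 * 0.24 = 3.24

3.24


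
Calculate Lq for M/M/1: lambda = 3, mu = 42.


rho = 3/42; Lq = rho^2/(1-rho) = 0.01

0.01


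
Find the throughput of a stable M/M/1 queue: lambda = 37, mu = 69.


For a stable queue (lambda < mu), throughput = lambda = 37 per hour

37 per hour


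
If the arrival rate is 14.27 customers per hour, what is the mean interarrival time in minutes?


Mean interarrival time = 60/lambda = 60/14.27 = 4.2 minutes

4.2 minutes


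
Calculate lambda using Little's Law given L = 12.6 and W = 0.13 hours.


lambda = L / W = 12.6 / 0.13 = 96.92 per hour

96.92 per hour


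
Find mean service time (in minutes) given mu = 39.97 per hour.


Mean service time = 60/mu = 60/39.97 = 1.5 minutes

1.5 minutes


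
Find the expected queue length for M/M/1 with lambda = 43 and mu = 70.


rho = 43/70; Lq = rho^2/(1-rho) = 0.98

0.98


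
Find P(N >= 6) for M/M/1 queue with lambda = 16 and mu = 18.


P(N >= 6) = rho^6 = (16/18)^6 = 0.4933

0.4933


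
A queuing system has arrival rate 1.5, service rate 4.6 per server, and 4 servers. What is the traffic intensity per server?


rho = lambda / (c * mu) = 1.5 / (4 * 4.6) = 0.0815

0.0815


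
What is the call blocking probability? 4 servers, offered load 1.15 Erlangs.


B(N,A) = (A^N/N!) / sum(A^k/k!, k=0..N) with N=4, A=1.15 = 0.0232

0.0232


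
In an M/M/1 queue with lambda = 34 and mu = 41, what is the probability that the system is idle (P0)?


P0 = 1 - rho = 1 - 34/41 = 0.1707

0.1707


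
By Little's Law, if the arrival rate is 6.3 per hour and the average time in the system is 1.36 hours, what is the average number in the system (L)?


L = lambda * W = 6.3 * 1.36 = 8.57

8.57


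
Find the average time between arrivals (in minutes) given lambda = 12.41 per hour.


Mean interarrival time = 60/lambda = 60/12.41 = 4.83 minutes

4.83 minutes


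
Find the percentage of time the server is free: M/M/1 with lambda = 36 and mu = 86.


Idle fraction = (1 - rho) * 100 = (1 - 36/86) * 100 = 58.1%

58.1%


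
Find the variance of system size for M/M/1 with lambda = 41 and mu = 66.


rho = 41/66; Var(N) = rho/(1-rho)^2 = 4.33

4.33


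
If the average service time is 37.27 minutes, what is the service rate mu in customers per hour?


mu = 60 / avg_service_time = 60 / 37.27 = 1.61 per hour

1.61 per hour


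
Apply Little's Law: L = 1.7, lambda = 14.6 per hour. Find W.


W = L / lambda = 1.7 / 14.6 = 0.1164 hours

0.1164 hours


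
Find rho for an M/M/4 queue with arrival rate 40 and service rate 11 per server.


rho = lambda/(c*mu) = 40/(4*11) = 0.9091

0.9091


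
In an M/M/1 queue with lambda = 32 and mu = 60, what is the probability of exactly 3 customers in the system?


rho = 32/60; P(n) = (1-rho)*rho^n = (1-32/60)*(32/60)^3 = 0.0708

0.0708


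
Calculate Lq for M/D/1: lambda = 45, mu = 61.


M/D/1: Lq = rho^2 / (2*(1-rho)) where rho = 45/61; Lq = 1.04

1.04


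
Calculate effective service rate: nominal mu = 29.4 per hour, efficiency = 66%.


Effective rate = mu * efficiency = 29.4 * 0.66 = 19.4 per hour

19.4 per hour


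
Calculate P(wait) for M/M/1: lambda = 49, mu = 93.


P(wait) = rho = lambda/mu = 49/93 = 0.5269

0.5269


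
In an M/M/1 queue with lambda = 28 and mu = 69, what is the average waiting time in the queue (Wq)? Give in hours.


rho = 28/69; Wq = rho/(mu - lambda) = 0.0099 hours

0.0099 hours


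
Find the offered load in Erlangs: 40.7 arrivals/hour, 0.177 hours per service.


Offered load a = lambda * E[S] = 40.7 * 0.177 = 7.2 Erlangs

7.2 Erlangs


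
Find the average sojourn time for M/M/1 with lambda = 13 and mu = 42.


W = 1/(mu - lambda) = 1/(42 - 13) = 0.0345 hours

0.0345 hours


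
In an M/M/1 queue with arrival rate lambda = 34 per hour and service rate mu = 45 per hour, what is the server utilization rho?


rho = lambda/mu = 34/45 = 0.7556

0.7556


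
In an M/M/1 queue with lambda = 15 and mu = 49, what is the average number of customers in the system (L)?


rho = 15/49; L = rho/(1-rho) = 0.44

0.44


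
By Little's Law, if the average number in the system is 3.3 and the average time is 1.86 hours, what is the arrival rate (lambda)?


lambda = L / W = 3.3 / 1.86 = 1.77 per hour

1.77 per hour


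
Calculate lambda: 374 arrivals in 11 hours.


lambda = total arrivals / time = 374 / 11 = 34.0 per hour

34.0 per hour


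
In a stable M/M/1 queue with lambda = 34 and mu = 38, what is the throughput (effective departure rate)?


For a stable queue (lambda < mu), throughput = lambda = 34 per hour

34 per hour


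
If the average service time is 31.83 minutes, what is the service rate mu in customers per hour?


mu = 60 / avg_service_time = 60 / 31.83 = 1.89 per hour

1.89 per hour


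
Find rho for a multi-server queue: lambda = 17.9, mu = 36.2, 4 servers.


rho = lambda / (c * mu) = 17.9 / (4 * 36.2) = 0.1236

0.1236


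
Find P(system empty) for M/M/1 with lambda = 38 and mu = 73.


P0 = 1 - rho = 1 - 38/73 = 0.4795

0.4795


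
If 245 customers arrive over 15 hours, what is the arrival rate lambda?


lambda = total arrivals / time = 245 / 15 = 16.33 per hour

16.33 per hour


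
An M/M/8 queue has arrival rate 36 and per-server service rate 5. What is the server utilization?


rho = lambda/(c*mu) = 36/(8*5) = 0.9

0.9


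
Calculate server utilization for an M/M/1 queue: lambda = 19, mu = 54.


rho = lambda/mu = 19/54 = 0.3519

0.3519


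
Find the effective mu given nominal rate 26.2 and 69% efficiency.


Effective rate = mu * efficiency = 26.2 * 0.69 = 18.08 per hour

18.08 per hour


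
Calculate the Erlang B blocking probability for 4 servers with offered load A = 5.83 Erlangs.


B(N,A) = (A^N/N!) / sum(A^k/k!, k=0..N) with N=4, A=5.83 = 0.4585

0.4585


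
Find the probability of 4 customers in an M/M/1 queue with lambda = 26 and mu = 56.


rho = 26/56; P(n) = (1-rho)*rho^n = (1-26/56)*(26/56)^4 = 0.0249

0.0249


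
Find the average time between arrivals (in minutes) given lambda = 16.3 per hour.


Mean interarrival time = 60/lambda = 60/16.3 = 3.68 minutes

3.68 minutes


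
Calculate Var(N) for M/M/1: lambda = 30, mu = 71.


rho = 30/71; Var(N) = rho/(1-rho)^2 = 1.27

1.27


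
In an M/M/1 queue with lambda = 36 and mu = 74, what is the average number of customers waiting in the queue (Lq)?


rho = 36/74; Lq = rho^2/(1-rho) = 0.46

0.46
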